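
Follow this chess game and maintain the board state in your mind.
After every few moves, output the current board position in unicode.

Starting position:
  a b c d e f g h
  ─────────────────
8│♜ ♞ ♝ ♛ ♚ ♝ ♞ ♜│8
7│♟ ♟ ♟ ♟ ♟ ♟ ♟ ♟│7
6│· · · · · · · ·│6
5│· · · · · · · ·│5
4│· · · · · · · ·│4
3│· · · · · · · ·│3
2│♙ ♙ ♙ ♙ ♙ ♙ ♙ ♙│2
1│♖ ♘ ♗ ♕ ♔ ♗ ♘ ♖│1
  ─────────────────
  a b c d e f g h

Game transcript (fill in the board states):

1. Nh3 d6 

  a b c d e f g h
  ─────────────────
8│♜ ♞ ♝ ♛ ♚ ♝ ♞ ♜│8
7│♟ ♟ ♟ · ♟ ♟ ♟ ♟│7
6│· · · ♟ · · · ·│6
5│· · · · · · · ·│5
4│· · · · · · · ·│4
3│· · · · · · · ♘│3
2│♙ ♙ ♙ ♙ ♙ ♙ ♙ ♙│2
1│♖ ♘ ♗ ♕ ♔ ♗ · ♖│1
  ─────────────────
  a b c d e f g h

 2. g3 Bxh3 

  a b c d e f g h
  ─────────────────
8│♜ ♞ · ♛ ♚ ♝ ♞ ♜│8
7│♟ ♟ ♟ · ♟ ♟ ♟ ♟│7
6│· · · ♟ · · · ·│6
5│· · · · · · · ·│5
4│· · · · · · · ·│4
3│· · · · · · ♙ ♝│3
2│♙ ♙ ♙ ♙ ♙ ♙ · ♙│2
1│♖ ♘ ♗ ♕ ♔ ♗ · ♖│1
  ─────────────────
  a b c d e f g h

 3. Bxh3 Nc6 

  a b c d e f g h
  ─────────────────
8│♜ · · ♛ ♚ ♝ ♞ ♜│8
7│♟ ♟ ♟ · ♟ ♟ ♟ ♟│7
6│· · ♞ ♟ · · · ·│6
5│· · · · · · · ·│5
4│· · · · · · · ·│4
3│· · · · · · ♙ ♗│3
2│♙ ♙ ♙ ♙ ♙ ♙ · ♙│2
1│♖ ♘ ♗ ♕ ♔ · · ♖│1
  ─────────────────
  a b c d e f g h

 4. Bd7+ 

  a b c d e f g h
  ─────────────────
8│♜ · · ♛ ♚ ♝ ♞ ♜│8
7│♟ ♟ ♟ ♗ ♟ ♟ ♟ ♟│7
6│· · ♞ ♟ · · · ·│6
5│· · · · · · · ·│5
4│· · · · · · · ·│4
3│· · · · · · ♙ ·│3
2│♙ ♙ ♙ ♙ ♙ ♙ · ♙│2
1│♖ ♘ ♗ ♕ ♔ · · ♖│1
  ─────────────────
  a b c d e f g h


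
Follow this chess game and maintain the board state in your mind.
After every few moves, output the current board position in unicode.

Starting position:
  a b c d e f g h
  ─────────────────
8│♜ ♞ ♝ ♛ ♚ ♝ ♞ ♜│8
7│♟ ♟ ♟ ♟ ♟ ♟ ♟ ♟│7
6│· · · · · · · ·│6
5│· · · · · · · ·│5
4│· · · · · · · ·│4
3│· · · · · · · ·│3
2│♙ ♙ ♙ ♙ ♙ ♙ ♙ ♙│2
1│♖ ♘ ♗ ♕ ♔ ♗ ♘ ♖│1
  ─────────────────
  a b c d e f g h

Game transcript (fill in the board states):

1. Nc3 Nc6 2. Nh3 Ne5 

  a b c d e f g h
  ─────────────────
8│♜ · ♝ ♛ ♚ ♝ ♞ ♜│8
7│♟ ♟ ♟ ♟ ♟ ♟ ♟ ♟│7
6│· · · · · · · ·│6
5│· · · · ♞ · · ·│5
4│· · · · · · · ·│4
3│· · ♘ · · · · ♘│3
2│♙ ♙ ♙ ♙ ♙ ♙ ♙ ♙│2
1│♖ · ♗ ♕ ♔ ♗ · ♖│1
  ─────────────────
  a b c d e f g h

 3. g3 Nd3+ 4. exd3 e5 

  a b c d e f g h
  ─────────────────
8│♜ · ♝ ♛ ♚ ♝ ♞ ♜│8
7│♟ ♟ ♟ ♟ · ♟ ♟ ♟│7
6│· · · · · · · ·│6
5│· · · · ♟ · · ·│5
4│· · · · · · · ·│4
3│· · ♘ ♙ · · ♙ ♘│3
2│♙ ♙ ♙ ♙ · ♙ · ♙│2
1│♖ · ♗ ♕ ♔ ♗ · ♖│1
  ─────────────────
  a b c d e f g h

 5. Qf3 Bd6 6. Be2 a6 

  a b c d e f g h
  ─────────────────
8│♜ · ♝ ♛ ♚ · ♞ ♜│8
7│· ♟ ♟ ♟ · ♟ ♟ ♟│7
6│♟ · · ♝ · · · ·│6
5│· · · · ♟ · · ·│5
4│· · · · · · · ·│4
3│· · ♘ ♙ · ♕ ♙ ♘│3
2│♙ ♙ ♙ ♙ ♗ ♙ · ♙│2
1│♖ · ♗ · ♔ · · ♖│1
  ─────────────────
  a b c d e f g h

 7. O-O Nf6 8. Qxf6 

  a b c d e f g h
  ─────────────────
8│♜ · ♝ ♛ ♚ · · ♜│8
7│· ♟ ♟ ♟ · ♟ ♟ ♟│7
6│♟ · · ♝ · ♕ · ·│6
5│· · · · ♟ · · ·│5
4│· · · · · · · ·│4
3│· · ♘ ♙ · · ♙ ♘│3
2│♙ ♙ ♙ ♙ ♗ ♙ · ♙│2
1│♖ · ♗ · · ♖ ♔ ·│1
  ─────────────────
  a b c d e f g h


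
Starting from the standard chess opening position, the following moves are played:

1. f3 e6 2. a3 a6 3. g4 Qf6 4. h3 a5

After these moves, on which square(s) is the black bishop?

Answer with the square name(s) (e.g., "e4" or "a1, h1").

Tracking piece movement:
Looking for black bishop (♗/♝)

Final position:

  a b c d e f g h
  ─────────────────
8│♜ ♞ ♝ · ♚ ♝ ♞ ♜│8
7│· ♟ ♟ ♟ · ♟ ♟ ♟│7
6│· · · · ♟ ♛ · ·│6
5│♟ · · · · · · ·│5
4│· · · · · · ♙ ·│4
3│♙ · · · · ♙ · ♙│3
2│· ♙ ♙ ♙ ♙ · · ·│2
1│♖ ♘ ♗ ♕ ♔ ♗ ♘ ♖│1
  ─────────────────
  a b c d e f g h


c8, f8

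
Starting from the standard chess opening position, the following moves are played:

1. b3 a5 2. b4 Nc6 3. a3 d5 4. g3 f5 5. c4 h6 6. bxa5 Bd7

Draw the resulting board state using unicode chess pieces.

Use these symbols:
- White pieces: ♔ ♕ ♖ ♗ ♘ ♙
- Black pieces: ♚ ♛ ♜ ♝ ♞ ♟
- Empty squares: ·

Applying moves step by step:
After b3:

♜ ♞ ♝ ♛ ♚ ♝ ♞ ♜
♟ ♟ ♟ ♟ ♟ ♟ ♟ ♟
· · · · · · · ·
· · · · · · · ·
· · · · · · · ·
· ♙ · · · · · ·
♙ · ♙ ♙ ♙ ♙ ♙ ♙
♖ ♘ ♗ ♕ ♔ ♗ ♘ ♖


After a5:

♜ ♞ ♝ ♛ ♚ ♝ ♞ ♜
· ♟ ♟ ♟ ♟ ♟ ♟ ♟
· · · · · · · ·
♟ · · · · · · ·
· · · · · · · ·
· ♙ · · · · · ·
♙ · ♙ ♙ ♙ ♙ ♙ ♙
♖ ♘ ♗ ♕ ♔ ♗ ♘ ♖


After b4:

♜ ♞ ♝ ♛ ♚ ♝ ♞ ♜
· ♟ ♟ ♟ ♟ ♟ ♟ ♟
· · · · · · · ·
♟ · · · · · · ·
· ♙ · · · · · ·
· · · · · · · ·
♙ · ♙ ♙ ♙ ♙ ♙ ♙
♖ ♘ ♗ ♕ ♔ ♗ ♘ ♖


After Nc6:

♜ · ♝ ♛ ♚ ♝ ♞ ♜
· ♟ ♟ ♟ ♟ ♟ ♟ ♟
· · ♞ · · · · ·
♟ · · · · · · ·
· ♙ · · · · · ·
· · · · · · · ·
♙ · ♙ ♙ ♙ ♙ ♙ ♙
♖ ♘ ♗ ♕ ♔ ♗ ♘ ♖


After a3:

♜ · ♝ ♛ ♚ ♝ ♞ ♜
· ♟ ♟ ♟ ♟ ♟ ♟ ♟
· · ♞ · · · · ·
♟ · · · · · · ·
· ♙ · · · · · ·
♙ · · · · · · ·
· · ♙ ♙ ♙ ♙ ♙ ♙
♖ ♘ ♗ ♕ ♔ ♗ ♘ ♖


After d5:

♜ · ♝ ♛ ♚ ♝ ♞ ♜
· ♟ ♟ · ♟ ♟ ♟ ♟
· · ♞ · · · · ·
♟ · · ♟ · · · ·
· ♙ · · · · · ·
♙ · · · · · · ·
· · ♙ ♙ ♙ ♙ ♙ ♙
♖ ♘ ♗ ♕ ♔ ♗ ♘ ♖


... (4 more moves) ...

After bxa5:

♜ · ♝ ♛ ♚ ♝ ♞ ♜
· ♟ ♟ · ♟ · ♟ ·
· · ♞ · · · · ♟
♙ · · ♟ · ♟ · ·
· · ♙ · · · · ·
♙ · · · · · ♙ ·
· · · ♙ ♙ ♙ · ♙
♖ ♘ ♗ ♕ ♔ ♗ ♘ ♖


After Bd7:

♜ · · ♛ ♚ ♝ ♞ ♜
· ♟ ♟ ♝ ♟ · ♟ ·
· · ♞ · · · · ♟
♙ · · ♟ · ♟ · ·
· · ♙ · · · · ·
♙ · · · · · ♙ ·
· · · ♙ ♙ ♙ · ♙
♖ ♘ ♗ ♕ ♔ ♗ ♘ ♖



  a b c d e f g h
  ─────────────────
8│♜ · · ♛ ♚ ♝ ♞ ♜│8
7│· ♟ ♟ ♝ ♟ · ♟ ·│7
6│· · ♞ · · · · ♟│6
5│♙ · · ♟ · ♟ · ·│5
4│· · ♙ · · · · ·│4
3│♙ · · · · · ♙ ·│3
2│· · · ♙ ♙ ♙ · ♙│2
1│♖ ♘ ♗ ♕ ♔ ♗ ♘ ♖│1
  ─────────────────
  a b c d e f g h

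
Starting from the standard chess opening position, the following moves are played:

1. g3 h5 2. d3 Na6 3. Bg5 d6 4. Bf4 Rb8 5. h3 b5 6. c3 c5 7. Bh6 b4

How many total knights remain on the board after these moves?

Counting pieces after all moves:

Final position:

  a b c d e f g h
  ─────────────────
8│· ♜ ♝ ♛ ♚ ♝ ♞ ♜│8
7│♟ · · · ♟ ♟ ♟ ·│7
6│♞ · · ♟ · · · ♗│6
5│· · ♟ · · · · ♟│5
4│· ♟ · · · · · ·│4
3│· · ♙ ♙ · · ♙ ♙│3
2│♙ ♙ · · ♙ ♙ · ·│2
1│♖ ♘ · ♕ ♔ ♗ ♘ ♖│1
  ─────────────────
  a b c d e f g h


4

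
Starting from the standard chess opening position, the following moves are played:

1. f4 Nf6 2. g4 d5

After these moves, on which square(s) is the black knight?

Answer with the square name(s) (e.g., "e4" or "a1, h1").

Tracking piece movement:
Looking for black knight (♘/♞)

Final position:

  a b c d e f g h
  ─────────────────
8│♜ ♞ ♝ ♛ ♚ ♝ · ♜│8
7│♟ ♟ ♟ · ♟ ♟ ♟ ♟│7
6│· · · · · ♞ · ·│6
5│· · · ♟ · · · ·│5
4│· · · · · ♙ ♙ ·│4
3│· · · · · · · ·│3
2│♙ ♙ ♙ ♙ ♙ · · ♙│2
1│♖ ♘ ♗ ♕ ♔ ♗ ♘ ♖│1
  ─────────────────
  a b c d e f g h


b8, f6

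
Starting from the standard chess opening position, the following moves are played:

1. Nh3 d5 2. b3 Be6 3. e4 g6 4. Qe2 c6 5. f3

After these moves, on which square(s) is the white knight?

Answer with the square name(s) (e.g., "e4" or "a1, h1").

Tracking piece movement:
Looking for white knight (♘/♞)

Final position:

  a b c d e f g h
  ─────────────────
8│♜ ♞ · ♛ ♚ ♝ ♞ ♜│8
7│♟ ♟ · · ♟ ♟ · ♟│7
6│· · ♟ · ♝ · ♟ ·│6
5│· · · ♟ · · · ·│5
4│· · · · ♙ · · ·│4
3│· ♙ · · · ♙ · ♘│3
2│♙ · ♙ ♙ ♕ · ♙ ♙│2
1│♖ ♘ ♗ · ♔ ♗ · ♖│1
  ─────────────────
  a b c d e f g h


b1, h3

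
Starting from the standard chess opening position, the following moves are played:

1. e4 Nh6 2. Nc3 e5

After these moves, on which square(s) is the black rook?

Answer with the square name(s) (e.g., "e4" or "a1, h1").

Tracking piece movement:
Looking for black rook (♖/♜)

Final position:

  a b c d e f g h
  ─────────────────
8│♜ ♞ ♝ ♛ ♚ ♝ · ♜│8
7│♟ ♟ ♟ ♟ · ♟ ♟ ♟│7
6│· · · · · · · ♞│6
5│· · · · ♟ · · ·│5
4│· · · · ♙ · · ·│4
3│· · ♘ · · · · ·│3
2│♙ ♙ ♙ ♙ · ♙ ♙ ♙│2
1│♖ · ♗ ♕ ♔ ♗ ♘ ♖│1
  ─────────────────
  a b c d e f g h


a8, h8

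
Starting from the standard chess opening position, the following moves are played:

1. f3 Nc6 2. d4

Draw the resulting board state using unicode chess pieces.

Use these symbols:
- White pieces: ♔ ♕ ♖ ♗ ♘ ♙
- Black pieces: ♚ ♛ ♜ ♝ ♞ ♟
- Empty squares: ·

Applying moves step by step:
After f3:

♜ ♞ ♝ ♛ ♚ ♝ ♞ ♜
♟ ♟ ♟ ♟ ♟ ♟ ♟ ♟
· · · · · · · ·
· · · · · · · ·
· · · · · · · ·
· · · · · ♙ · ·
♙ ♙ ♙ ♙ ♙ · ♙ ♙
♖ ♘ ♗ ♕ ♔ ♗ ♘ ♖


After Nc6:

♜ · ♝ ♛ ♚ ♝ ♞ ♜
♟ ♟ ♟ ♟ ♟ ♟ ♟ ♟
· · ♞ · · · · ·
· · · · · · · ·
· · · · · · · ·
· · · · · ♙ · ·
♙ ♙ ♙ ♙ ♙ · ♙ ♙
♖ ♘ ♗ ♕ ♔ ♗ ♘ ♖


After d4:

♜ · ♝ ♛ ♚ ♝ ♞ ♜
♟ ♟ ♟ ♟ ♟ ♟ ♟ ♟
· · ♞ · · · · ·
· · · · · · · ·
· · · ♙ · · · ·
· · · · · ♙ · ·
♙ ♙ ♙ · ♙ · ♙ ♙
♖ ♘ ♗ ♕ ♔ ♗ ♘ ♖



  a b c d e f g h
  ─────────────────
8│♜ · ♝ ♛ ♚ ♝ ♞ ♜│8
7│♟ ♟ ♟ ♟ ♟ ♟ ♟ ♟│7
6│· · ♞ · · · · ·│6
5│· · · · · · · ·│5
4│· · · ♙ · · · ·│4
3│· · · · · ♙ · ·│3
2│♙ ♙ ♙ · ♙ · ♙ ♙│2
1│♖ ♘ ♗ ♕ ♔ ♗ ♘ ♖│1
  ─────────────────
  a b c d e f g h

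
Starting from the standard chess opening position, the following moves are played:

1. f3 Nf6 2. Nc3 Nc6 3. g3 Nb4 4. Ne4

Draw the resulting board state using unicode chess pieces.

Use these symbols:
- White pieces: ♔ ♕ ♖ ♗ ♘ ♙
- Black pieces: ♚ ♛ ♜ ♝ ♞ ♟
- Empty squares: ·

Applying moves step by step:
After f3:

♜ ♞ ♝ ♛ ♚ ♝ ♞ ♜
♟ ♟ ♟ ♟ ♟ ♟ ♟ ♟
· · · · · · · ·
· · · · · · · ·
· · · · · · · ·
· · · · · ♙ · ·
♙ ♙ ♙ ♙ ♙ · ♙ ♙
♖ ♘ ♗ ♕ ♔ ♗ ♘ ♖


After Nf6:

♜ ♞ ♝ ♛ ♚ ♝ · ♜
♟ ♟ ♟ ♟ ♟ ♟ ♟ ♟
· · · · · ♞ · ·
· · · · · · · ·
· · · · · · · ·
· · · · · ♙ · ·
♙ ♙ ♙ ♙ ♙ · ♙ ♙
♖ ♘ ♗ ♕ ♔ ♗ ♘ ♖


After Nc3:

♜ ♞ ♝ ♛ ♚ ♝ · ♜
♟ ♟ ♟ ♟ ♟ ♟ ♟ ♟
· · · · · ♞ · ·
· · · · · · · ·
· · · · · · · ·
· · ♘ · · ♙ · ·
♙ ♙ ♙ ♙ ♙ · ♙ ♙
♖ · ♗ ♕ ♔ ♗ ♘ ♖


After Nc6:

♜ · ♝ ♛ ♚ ♝ · ♜
♟ ♟ ♟ ♟ ♟ ♟ ♟ ♟
· · ♞ · · ♞ · ·
· · · · · · · ·
· · · · · · · ·
· · ♘ · · ♙ · ·
♙ ♙ ♙ ♙ ♙ · ♙ ♙
♖ · ♗ ♕ ♔ ♗ ♘ ♖


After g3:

♜ · ♝ ♛ ♚ ♝ · ♜
♟ ♟ ♟ ♟ ♟ ♟ ♟ ♟
· · ♞ · · ♞ · ·
· · · · · · · ·
· · · · · · · ·
· · ♘ · · ♙ ♙ ·
♙ ♙ ♙ ♙ ♙ · · ♙
♖ · ♗ ♕ ♔ ♗ ♘ ♖


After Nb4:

♜ · ♝ ♛ ♚ ♝ · ♜
♟ ♟ ♟ ♟ ♟ ♟ ♟ ♟
· · · · · ♞ · ·
· · · · · · · ·
· ♞ · · · · · ·
· · ♘ · · ♙ ♙ ·
♙ ♙ ♙ ♙ ♙ · · ♙
♖ · ♗ ♕ ♔ ♗ ♘ ♖


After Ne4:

♜ · ♝ ♛ ♚ ♝ · ♜
♟ ♟ ♟ ♟ ♟ ♟ ♟ ♟
· · · · · ♞ · ·
· · · · · · · ·
· ♞ · · ♘ · · ·
· · · · · ♙ ♙ ·
♙ ♙ ♙ ♙ ♙ · · ♙
♖ · ♗ ♕ ♔ ♗ ♘ ♖



  a b c d e f g h
  ─────────────────
8│♜ · ♝ ♛ ♚ ♝ · ♜│8
7│♟ ♟ ♟ ♟ ♟ ♟ ♟ ♟│7
6│· · · · · ♞ · ·│6
5│· · · · · · · ·│5
4│· ♞ · · ♘ · · ·│4
3│· · · · · ♙ ♙ ·│3
2│♙ ♙ ♙ ♙ ♙ · · ♙│2
1│♖ · ♗ ♕ ♔ ♗ ♘ ♖│1
  ─────────────────
  a b c d e f g h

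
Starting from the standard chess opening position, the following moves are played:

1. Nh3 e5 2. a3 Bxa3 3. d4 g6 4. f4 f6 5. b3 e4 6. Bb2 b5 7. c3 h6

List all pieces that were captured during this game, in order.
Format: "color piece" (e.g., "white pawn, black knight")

Tracking captures:
  Bxa3: captured white pawn

white pawn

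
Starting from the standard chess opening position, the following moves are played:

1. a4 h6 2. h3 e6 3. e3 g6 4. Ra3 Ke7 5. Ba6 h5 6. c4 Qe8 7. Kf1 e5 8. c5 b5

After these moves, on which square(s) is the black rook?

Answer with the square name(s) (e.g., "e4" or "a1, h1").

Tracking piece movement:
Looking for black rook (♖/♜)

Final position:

  a b c d e f g h
  ─────────────────
8│♜ ♞ ♝ · ♛ ♝ ♞ ♜│8
7│♟ · ♟ ♟ ♚ ♟ · ·│7
6│♗ · · · · · ♟ ·│6
5│· ♟ ♙ · ♟ · · ♟│5
4│♙ · · · · · · ·│4
3│♖ · · · ♙ · · ♙│3
2│· ♙ · ♙ · ♙ ♙ ·│2
1│· ♘ ♗ ♕ · ♔ ♘ ♖│1
  ─────────────────
  a b c d e f g h


a8, h8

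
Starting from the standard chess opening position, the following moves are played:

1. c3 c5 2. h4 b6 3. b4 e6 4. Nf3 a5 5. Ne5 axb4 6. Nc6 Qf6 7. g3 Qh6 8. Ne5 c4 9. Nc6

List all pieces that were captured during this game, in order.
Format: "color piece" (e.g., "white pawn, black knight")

Tracking captures:
  axb4: captured white pawn

white pawn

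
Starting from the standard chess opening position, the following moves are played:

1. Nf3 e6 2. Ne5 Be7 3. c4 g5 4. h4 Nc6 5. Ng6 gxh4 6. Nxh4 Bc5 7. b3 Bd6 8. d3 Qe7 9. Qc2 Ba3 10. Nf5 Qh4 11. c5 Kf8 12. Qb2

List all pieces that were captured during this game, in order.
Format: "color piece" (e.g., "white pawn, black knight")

Tracking captures:
  gxh4: captured white pawn
  Nxh4: captured black pawn

white pawn, black pawn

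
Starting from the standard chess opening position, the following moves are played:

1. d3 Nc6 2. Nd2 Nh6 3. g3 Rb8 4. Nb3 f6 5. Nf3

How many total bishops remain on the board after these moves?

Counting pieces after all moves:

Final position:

  a b c d e f g h
  ─────────────────
8│· ♜ ♝ ♛ ♚ ♝ · ♜│8
7│♟ ♟ ♟ ♟ ♟ · ♟ ♟│7
6│· · ♞ · · ♟ · ♞│6
5│· · · · · · · ·│5
4│· · · · · · · ·│4
3│· ♘ · ♙ · ♘ ♙ ·│3
2│♙ ♙ ♙ · ♙ ♙ · ♙│2
1│♖ · ♗ ♕ ♔ ♗ · ♖│1
  ─────────────────
  a b c d e f g h


4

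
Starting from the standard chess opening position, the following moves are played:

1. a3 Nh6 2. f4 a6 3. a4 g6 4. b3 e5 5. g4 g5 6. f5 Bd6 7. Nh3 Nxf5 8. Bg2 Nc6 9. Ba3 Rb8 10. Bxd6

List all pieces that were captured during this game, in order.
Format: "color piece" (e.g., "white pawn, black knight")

Tracking captures:
  Nxf5: captured white pawn
  Bxd6: captured black bishop

white pawn, black bishop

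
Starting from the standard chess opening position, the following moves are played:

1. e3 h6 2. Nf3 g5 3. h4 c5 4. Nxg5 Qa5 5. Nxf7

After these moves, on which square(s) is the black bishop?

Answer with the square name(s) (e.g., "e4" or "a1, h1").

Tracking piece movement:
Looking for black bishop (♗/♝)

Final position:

  a b c d e f g h
  ─────────────────
8│♜ ♞ ♝ · ♚ ♝ ♞ ♜│8
7│♟ ♟ · ♟ ♟ ♘ · ·│7
6│· · · · · · · ♟│6
5│♛ · ♟ · · · · ·│5
4│· · · · · · · ♙│4
3│· · · · ♙ · · ·│3
2│♙ ♙ ♙ ♙ · ♙ ♙ ·│2
1│♖ ♘ ♗ ♕ ♔ ♗ · ♖│1
  ─────────────────
  a b c d e f g h


c8, f8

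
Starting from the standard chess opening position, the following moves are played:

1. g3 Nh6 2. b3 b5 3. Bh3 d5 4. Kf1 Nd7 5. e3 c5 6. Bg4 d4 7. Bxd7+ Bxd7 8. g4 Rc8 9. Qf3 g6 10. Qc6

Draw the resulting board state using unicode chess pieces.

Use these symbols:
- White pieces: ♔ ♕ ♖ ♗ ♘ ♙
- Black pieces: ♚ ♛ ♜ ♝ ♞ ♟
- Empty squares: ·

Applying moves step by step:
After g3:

♜ ♞ ♝ ♛ ♚ ♝ ♞ ♜
♟ ♟ ♟ ♟ ♟ ♟ ♟ ♟
· · · · · · · ·
· · · · · · · ·
· · · · · · · ·
· · · · · · ♙ ·
♙ ♙ ♙ ♙ ♙ ♙ · ♙
♖ ♘ ♗ ♕ ♔ ♗ ♘ ♖


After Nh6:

♜ ♞ ♝ ♛ ♚ ♝ · ♜
♟ ♟ ♟ ♟ ♟ ♟ ♟ ♟
· · · · · · · ♞
· · · · · · · ·
· · · · · · · ·
· · · · · · ♙ ·
♙ ♙ ♙ ♙ ♙ ♙ · ♙
♖ ♘ ♗ ♕ ♔ ♗ ♘ ♖


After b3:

♜ ♞ ♝ ♛ ♚ ♝ · ♜
♟ ♟ ♟ ♟ ♟ ♟ ♟ ♟
· · · · · · · ♞
· · · · · · · ·
· · · · · · · ·
· ♙ · · · · ♙ ·
♙ · ♙ ♙ ♙ ♙ · ♙
♖ ♘ ♗ ♕ ♔ ♗ ♘ ♖


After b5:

♜ ♞ ♝ ♛ ♚ ♝ · ♜
♟ · ♟ ♟ ♟ ♟ ♟ ♟
· · · · · · · ♞
· ♟ · · · · · ·
· · · · · · · ·
· ♙ · · · · ♙ ·
♙ · ♙ ♙ ♙ ♙ · ♙
♖ ♘ ♗ ♕ ♔ ♗ ♘ ♖


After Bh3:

♜ ♞ ♝ ♛ ♚ ♝ · ♜
♟ · ♟ ♟ ♟ ♟ ♟ ♟
· · · · · · · ♞
· ♟ · · · · · ·
· · · · · · · ·
· ♙ · · · · ♙ ♗
♙ · ♙ ♙ ♙ ♙ · ♙
♖ ♘ ♗ ♕ ♔ · ♘ ♖


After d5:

♜ ♞ ♝ ♛ ♚ ♝ · ♜
♟ · ♟ · ♟ ♟ ♟ ♟
· · · · · · · ♞
· ♟ · ♟ · · · ·
· · · · · · · ·
· ♙ · · · · ♙ ♗
♙ · ♙ ♙ ♙ ♙ · ♙
♖ ♘ ♗ ♕ ♔ · ♘ ♖


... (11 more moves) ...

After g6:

· · ♜ ♛ ♚ ♝ · ♜
♟ · · ♝ ♟ ♟ · ♟
· · · · · · ♟ ♞
· ♟ ♟ · · · · ·
· · · ♟ · · ♙ ·
· ♙ · · ♙ ♕ · ·
♙ · ♙ ♙ · ♙ · ♙
♖ ♘ ♗ · · ♔ ♘ ♖


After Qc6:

· · ♜ ♛ ♚ ♝ · ♜
♟ · · ♝ ♟ ♟ · ♟
· · ♕ · · · ♟ ♞
· ♟ ♟ · · · · ·
· · · ♟ · · ♙ ·
· ♙ · · ♙ · · ·
♙ · ♙ ♙ · ♙ · ♙
♖ ♘ ♗ · · ♔ ♘ ♖



  a b c d e f g h
  ─────────────────
8│· · ♜ ♛ ♚ ♝ · ♜│8
7│♟ · · ♝ ♟ ♟ · ♟│7
6│· · ♕ · · · ♟ ♞│6
5│· ♟ ♟ · · · · ·│5
4│· · · ♟ · · ♙ ·│4
3│· ♙ · · ♙ · · ·│3
2│♙ · ♙ ♙ · ♙ · ♙│2
1│♖ ♘ ♗ · · ♔ ♘ ♖│1
  ─────────────────
  a b c d e f g h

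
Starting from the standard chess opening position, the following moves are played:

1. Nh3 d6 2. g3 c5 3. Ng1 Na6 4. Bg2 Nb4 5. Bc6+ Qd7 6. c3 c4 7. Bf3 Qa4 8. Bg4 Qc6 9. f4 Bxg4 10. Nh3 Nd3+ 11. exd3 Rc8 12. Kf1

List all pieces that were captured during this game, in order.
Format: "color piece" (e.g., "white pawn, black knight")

Tracking captures:
  Bxg4: captured white bishop
  exd3: captured black knight

white bishop, black knight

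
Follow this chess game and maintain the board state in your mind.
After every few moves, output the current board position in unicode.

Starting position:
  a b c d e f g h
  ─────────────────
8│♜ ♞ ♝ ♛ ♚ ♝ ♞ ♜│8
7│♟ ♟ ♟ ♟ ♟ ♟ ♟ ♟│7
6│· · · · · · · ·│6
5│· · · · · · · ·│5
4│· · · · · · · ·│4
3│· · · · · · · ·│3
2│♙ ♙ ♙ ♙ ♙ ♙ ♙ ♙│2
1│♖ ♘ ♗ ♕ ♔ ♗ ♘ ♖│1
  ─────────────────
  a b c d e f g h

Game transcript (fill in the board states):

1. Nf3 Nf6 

  a b c d e f g h
  ─────────────────
8│♜ ♞ ♝ ♛ ♚ ♝ · ♜│8
7│♟ ♟ ♟ ♟ ♟ ♟ ♟ ♟│7
6│· · · · · ♞ · ·│6
5│· · · · · · · ·│5
4│· · · · · · · ·│4
3│· · · · · ♘ · ·│3
2│♙ ♙ ♙ ♙ ♙ ♙ ♙ ♙│2
1│♖ ♘ ♗ ♕ ♔ ♗ · ♖│1
  ─────────────────
  a b c d e f g h

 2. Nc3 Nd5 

  a b c d e f g h
  ─────────────────
8│♜ ♞ ♝ ♛ ♚ ♝ · ♜│8
7│♟ ♟ ♟ ♟ ♟ ♟ ♟ ♟│7
6│· · · · · · · ·│6
5│· · · ♞ · · · ·│5
4│· · · · · · · ·│4
3│· · ♘ · · ♘ · ·│3
2│♙ ♙ ♙ ♙ ♙ ♙ ♙ ♙│2
1│♖ · ♗ ♕ ♔ ♗ · ♖│1
  ─────────────────
  a b c d e f g h

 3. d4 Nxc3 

  a b c d e f g h
  ─────────────────
8│♜ ♞ ♝ ♛ ♚ ♝ · ♜│8
7│♟ ♟ ♟ ♟ ♟ ♟ ♟ ♟│7
6│· · · · · · · ·│6
5│· · · · · · · ·│5
4│· · · ♙ · · · ·│4
3│· · ♞ · · ♘ · ·│3
2│♙ ♙ ♙ · ♙ ♙ ♙ ♙│2
1│♖ · ♗ ♕ ♔ ♗ · ♖│1
  ─────────────────
  a b c d e f g h

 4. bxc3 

  a b c d e f g h
  ─────────────────
8│♜ ♞ ♝ ♛ ♚ ♝ · ♜│8
7│♟ ♟ ♟ ♟ ♟ ♟ ♟ ♟│7
6│· · · · · · · ·│6
5│· · · · · · · ·│5
4│· · · ♙ · · · ·│4
3│· · ♙ · · ♘ · ·│3
2│♙ · ♙ · ♙ ♙ ♙ ♙│2
1│♖ · ♗ ♕ ♔ ♗ · ♖│1
  ─────────────────
  a b c d e f g h


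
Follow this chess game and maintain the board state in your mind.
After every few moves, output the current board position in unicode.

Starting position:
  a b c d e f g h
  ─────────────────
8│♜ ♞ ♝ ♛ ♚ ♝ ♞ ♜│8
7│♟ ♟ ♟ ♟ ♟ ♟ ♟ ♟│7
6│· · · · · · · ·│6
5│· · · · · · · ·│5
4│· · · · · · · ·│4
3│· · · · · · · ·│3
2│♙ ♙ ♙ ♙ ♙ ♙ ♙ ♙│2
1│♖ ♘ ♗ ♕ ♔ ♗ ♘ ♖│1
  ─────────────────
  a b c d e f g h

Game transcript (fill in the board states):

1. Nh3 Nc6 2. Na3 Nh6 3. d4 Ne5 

  a b c d e f g h
  ─────────────────
8│♜ · ♝ ♛ ♚ ♝ · ♜│8
7│♟ ♟ ♟ ♟ ♟ ♟ ♟ ♟│7
6│· · · · · · · ♞│6
5│· · · · ♞ · · ·│5
4│· · · ♙ · · · ·│4
3│♘ · · · · · · ♘│3
2│♙ ♙ ♙ · ♙ ♙ ♙ ♙│2
1│♖ · ♗ ♕ ♔ ♗ · ♖│1
  ─────────────────
  a b c d e f g h

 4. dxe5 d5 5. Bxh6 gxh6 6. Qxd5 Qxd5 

  a b c d e f g h
  ─────────────────
8│♜ · ♝ · ♚ ♝ · ♜│8
7│♟ ♟ ♟ · ♟ ♟ · ♟│7
6│· · · · · · · ♟│6
5│· · · ♛ ♙ · · ·│5
4│· · · · · · · ·│4
3│♘ · · · · · · ♘│3
2│♙ ♙ ♙ · ♙ ♙ ♙ ♙│2
1│♖ · · · ♔ ♗ · ♖│1
  ─────────────────
  a b c d e f g h

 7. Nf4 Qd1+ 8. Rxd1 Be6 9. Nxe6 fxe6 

  a b c d e f g h
  ─────────────────
8│♜ · · · ♚ ♝ · ♜│8
7│♟ ♟ ♟ · ♟ · · ♟│7
6│· · · · ♟ · · ♟│6
5│· · · · ♙ · · ·│5
4│· · · · · · · ·│4
3│♘ · · · · · · ·│3
2│♙ ♙ ♙ · ♙ ♙ ♙ ♙│2
1│· · · ♖ ♔ ♗ · ♖│1
  ─────────────────
  a b c d e f g h

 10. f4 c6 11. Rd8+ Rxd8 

  a b c d e f g h
  ─────────────────
8│· · · ♜ ♚ ♝ · ♜│8
7│♟ ♟ · · ♟ · · ♟│7
6│· · ♟ · ♟ · · ♟│6
5│· · · · ♙ · · ·│5
4│· · · · · ♙ · ·│4
3│♘ · · · · · · ·│3
2│♙ ♙ ♙ · ♙ · ♙ ♙│2
1│· · · · ♔ ♗ · ♖│1
  ─────────────────
  a b c d e f g h


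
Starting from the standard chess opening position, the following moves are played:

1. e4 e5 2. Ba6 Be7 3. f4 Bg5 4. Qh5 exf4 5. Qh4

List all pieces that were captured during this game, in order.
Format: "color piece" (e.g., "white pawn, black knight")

Tracking captures:
  exf4: captured white pawn

white pawn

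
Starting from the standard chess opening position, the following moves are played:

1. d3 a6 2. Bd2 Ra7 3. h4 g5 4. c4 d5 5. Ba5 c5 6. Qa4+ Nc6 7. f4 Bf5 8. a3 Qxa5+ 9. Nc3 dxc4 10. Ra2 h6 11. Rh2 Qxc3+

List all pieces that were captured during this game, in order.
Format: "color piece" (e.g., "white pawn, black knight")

Tracking captures:
  Qxa5+: captured white bishop
  dxc4: captured white pawn
  Qxc3+: captured white knight

white bishop, white pawn, white knight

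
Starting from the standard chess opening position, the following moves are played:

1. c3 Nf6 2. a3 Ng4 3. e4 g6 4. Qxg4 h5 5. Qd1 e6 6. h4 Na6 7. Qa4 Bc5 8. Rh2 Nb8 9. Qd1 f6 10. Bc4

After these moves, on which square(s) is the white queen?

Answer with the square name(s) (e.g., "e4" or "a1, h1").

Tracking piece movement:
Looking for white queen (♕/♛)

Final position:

  a b c d e f g h
  ─────────────────
8│♜ ♞ ♝ ♛ ♚ · · ♜│8
7│♟ ♟ ♟ ♟ · · · ·│7
6│· · · · ♟ ♟ ♟ ·│6
5│· · ♝ · · · · ♟│5
4│· · ♗ · ♙ · · ♙│4
3│♙ · ♙ · · · · ·│3
2│· ♙ · ♙ · ♙ ♙ ♖│2
1│♖ ♘ ♗ ♕ ♔ · ♘ ·│1
  ─────────────────
  a b c d e f g h


d1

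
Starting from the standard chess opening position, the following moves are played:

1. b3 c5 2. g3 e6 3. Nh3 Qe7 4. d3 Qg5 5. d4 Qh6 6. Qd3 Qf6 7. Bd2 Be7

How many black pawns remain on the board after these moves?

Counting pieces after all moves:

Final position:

  a b c d e f g h
  ─────────────────
8│♜ ♞ ♝ · ♚ · ♞ ♜│8
7│♟ ♟ · ♟ ♝ ♟ ♟ ♟│7
6│· · · · ♟ ♛ · ·│6
5│· · ♟ · · · · ·│5
4│· · · ♙ · · · ·│4
3│· ♙ · ♕ · · ♙ ♘│3
2│♙ · ♙ ♗ ♙ ♙ · ♙│2
1│♖ ♘ · · ♔ ♗ · ♖│1
  ─────────────────
  a b c d e f g h


8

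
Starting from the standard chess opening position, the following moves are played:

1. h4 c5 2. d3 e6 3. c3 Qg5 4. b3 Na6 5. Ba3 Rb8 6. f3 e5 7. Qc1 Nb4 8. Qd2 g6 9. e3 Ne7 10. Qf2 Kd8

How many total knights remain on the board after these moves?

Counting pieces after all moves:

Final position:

  a b c d e f g h
  ─────────────────
8│· ♜ ♝ ♚ · ♝ · ♜│8
7│♟ ♟ · ♟ ♞ ♟ · ♟│7
6│· · · · · · ♟ ·│6
5│· · ♟ · ♟ · ♛ ·│5
4│· ♞ · · · · · ♙│4
3│♗ ♙ ♙ ♙ ♙ ♙ · ·│3
2│♙ · · · · ♕ ♙ ·│2
1│♖ ♘ · · ♔ ♗ ♘ ♖│1
  ─────────────────
  a b c d e f g h


4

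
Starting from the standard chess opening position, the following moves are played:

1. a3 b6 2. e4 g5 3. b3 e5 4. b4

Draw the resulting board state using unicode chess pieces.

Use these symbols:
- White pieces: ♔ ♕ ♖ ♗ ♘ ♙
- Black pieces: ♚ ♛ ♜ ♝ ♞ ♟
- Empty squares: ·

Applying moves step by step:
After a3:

♜ ♞ ♝ ♛ ♚ ♝ ♞ ♜
♟ ♟ ♟ ♟ ♟ ♟ ♟ ♟
· · · · · · · ·
· · · · · · · ·
· · · · · · · ·
♙ · · · · · · ·
· ♙ ♙ ♙ ♙ ♙ ♙ ♙
♖ ♘ ♗ ♕ ♔ ♗ ♘ ♖


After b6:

♜ ♞ ♝ ♛ ♚ ♝ ♞ ♜
♟ · ♟ ♟ ♟ ♟ ♟ ♟
· ♟ · · · · · ·
· · · · · · · ·
· · · · · · · ·
♙ · · · · · · ·
· ♙ ♙ ♙ ♙ ♙ ♙ ♙
♖ ♘ ♗ ♕ ♔ ♗ ♘ ♖


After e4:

♜ ♞ ♝ ♛ ♚ ♝ ♞ ♜
♟ · ♟ ♟ ♟ ♟ ♟ ♟
· ♟ · · · · · ·
· · · · · · · ·
· · · · ♙ · · ·
♙ · · · · · · ·
· ♙ ♙ ♙ · ♙ ♙ ♙
♖ ♘ ♗ ♕ ♔ ♗ ♘ ♖


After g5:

♜ ♞ ♝ ♛ ♚ ♝ ♞ ♜
♟ · ♟ ♟ ♟ ♟ · ♟
· ♟ · · · · · ·
· · · · · · ♟ ·
· · · · ♙ · · ·
♙ · · · · · · ·
· ♙ ♙ ♙ · ♙ ♙ ♙
♖ ♘ ♗ ♕ ♔ ♗ ♘ ♖


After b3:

♜ ♞ ♝ ♛ ♚ ♝ ♞ ♜
♟ · ♟ ♟ ♟ ♟ · ♟
· ♟ · · · · · ·
· · · · · · ♟ ·
· · · · ♙ · · ·
♙ ♙ · · · · · ·
· · ♙ ♙ · ♙ ♙ ♙
♖ ♘ ♗ ♕ ♔ ♗ ♘ ♖


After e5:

♜ ♞ ♝ ♛ ♚ ♝ ♞ ♜
♟ · ♟ ♟ · ♟ · ♟
· ♟ · · · · · ·
· · · · ♟ · ♟ ·
· · · · ♙ · · ·
♙ ♙ · · · · · ·
· · ♙ ♙ · ♙ ♙ ♙
♖ ♘ ♗ ♕ ♔ ♗ ♘ ♖


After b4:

♜ ♞ ♝ ♛ ♚ ♝ ♞ ♜
♟ · ♟ ♟ · ♟ · ♟
· ♟ · · · · · ·
· · · · ♟ · ♟ ·
· ♙ · · ♙ · · ·
♙ · · · · · · ·
· · ♙ ♙ · ♙ ♙ ♙
♖ ♘ ♗ ♕ ♔ ♗ ♘ ♖



  a b c d e f g h
  ─────────────────
8│♜ ♞ ♝ ♛ ♚ ♝ ♞ ♜│8
7│♟ · ♟ ♟ · ♟ · ♟│7
6│· ♟ · · · · · ·│6
5│· · · · ♟ · ♟ ·│5
4│· ♙ · · ♙ · · ·│4
3│♙ · · · · · · ·│3
2│· · ♙ ♙ · ♙ ♙ ♙│2
1│♖ ♘ ♗ ♕ ♔ ♗ ♘ ♖│1
  ─────────────────
  a b c d e f g h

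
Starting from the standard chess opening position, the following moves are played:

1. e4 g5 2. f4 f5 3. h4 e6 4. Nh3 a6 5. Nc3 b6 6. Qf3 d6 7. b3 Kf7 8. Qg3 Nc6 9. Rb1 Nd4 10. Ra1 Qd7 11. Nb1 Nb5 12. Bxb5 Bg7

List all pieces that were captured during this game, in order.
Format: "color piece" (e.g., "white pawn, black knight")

Tracking captures:
  Bxb5: captured black knight

black knight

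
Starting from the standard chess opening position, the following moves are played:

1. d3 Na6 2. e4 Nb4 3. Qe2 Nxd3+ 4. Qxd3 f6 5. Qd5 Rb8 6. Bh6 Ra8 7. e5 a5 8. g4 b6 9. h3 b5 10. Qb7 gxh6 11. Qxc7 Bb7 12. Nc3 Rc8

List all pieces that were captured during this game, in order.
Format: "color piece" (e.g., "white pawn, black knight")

Tracking captures:
  Nxd3+: captured white pawn
  Qxd3: captured black knight
  gxh6: captured white bishop
  Qxc7: captured black pawn

white pawn, black knight, white bishop, black pawn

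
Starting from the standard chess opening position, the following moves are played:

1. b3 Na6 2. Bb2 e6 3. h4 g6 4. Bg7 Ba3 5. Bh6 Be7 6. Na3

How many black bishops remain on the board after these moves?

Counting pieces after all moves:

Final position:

  a b c d e f g h
  ─────────────────
8│♜ · ♝ ♛ ♚ · ♞ ♜│8
7│♟ ♟ ♟ ♟ ♝ ♟ · ♟│7
6│♞ · · · ♟ · ♟ ♗│6
5│· · · · · · · ·│5
4│· · · · · · · ♙│4
3│♘ ♙ · · · · · ·│3
2│♙ · ♙ ♙ ♙ ♙ ♙ ·│2
1│♖ · · ♕ ♔ ♗ ♘ ♖│1
  ─────────────────
  a b c d e f g h


2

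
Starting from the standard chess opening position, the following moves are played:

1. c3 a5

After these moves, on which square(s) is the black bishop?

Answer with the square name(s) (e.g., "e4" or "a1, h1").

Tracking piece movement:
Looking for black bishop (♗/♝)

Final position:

  a b c d e f g h
  ─────────────────
8│♜ ♞ ♝ ♛ ♚ ♝ ♞ ♜│8
7│· ♟ ♟ ♟ ♟ ♟ ♟ ♟│7
6│· · · · · · · ·│6
5│♟ · · · · · · ·│5
4│· · · · · · · ·│4
3│· · ♙ · · · · ·│3
2│♙ ♙ · ♙ ♙ ♙ ♙ ♙│2
1│♖ ♘ ♗ ♕ ♔ ♗ ♘ ♖│1
  ─────────────────
  a b c d e f g h


c8, f8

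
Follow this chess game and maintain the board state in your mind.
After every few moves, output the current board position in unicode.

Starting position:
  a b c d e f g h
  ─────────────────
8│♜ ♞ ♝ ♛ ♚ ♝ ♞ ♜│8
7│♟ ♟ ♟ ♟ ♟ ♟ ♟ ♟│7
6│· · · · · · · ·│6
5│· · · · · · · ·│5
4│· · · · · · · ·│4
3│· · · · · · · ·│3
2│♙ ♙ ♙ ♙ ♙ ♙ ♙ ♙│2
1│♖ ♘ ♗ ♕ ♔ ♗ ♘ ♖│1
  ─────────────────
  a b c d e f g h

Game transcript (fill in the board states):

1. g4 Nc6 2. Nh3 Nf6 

  a b c d e f g h
  ─────────────────
8│♜ · ♝ ♛ ♚ ♝ · ♜│8
7│♟ ♟ ♟ ♟ ♟ ♟ ♟ ♟│7
6│· · ♞ · · ♞ · ·│6
5│· · · · · · · ·│5
4│· · · · · · ♙ ·│4
3│· · · · · · · ♘│3
2│♙ ♙ ♙ ♙ ♙ ♙ · ♙│2
1│♖ ♘ ♗ ♕ ♔ ♗ · ♖│1
  ─────────────────
  a b c d e f g h

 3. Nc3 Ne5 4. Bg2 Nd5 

  a b c d e f g h
  ─────────────────
8│♜ · ♝ ♛ ♚ ♝ · ♜│8
7│♟ ♟ ♟ ♟ ♟ ♟ ♟ ♟│7
6│· · · · · · · ·│6
5│· · · ♞ ♞ · · ·│5
4│· · · · · · ♙ ·│4
3│· · ♘ · · · · ♘│3
2│♙ ♙ ♙ ♙ ♙ ♙ ♗ ♙│2
1│♖ · ♗ ♕ ♔ · · ♖│1
  ─────────────────
  a b c d e f g h

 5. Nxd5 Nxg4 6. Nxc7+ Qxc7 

  a b c d e f g h
  ─────────────────
8│♜ · ♝ · ♚ ♝ · ♜│8
7│♟ ♟ ♛ ♟ ♟ ♟ ♟ ♟│7
6│· · · · · · · ·│6
5│· · · · · · · ·│5
4│· · · · · · ♞ ·│4
3│· · · · · · · ♘│3
2│♙ ♙ ♙ ♙ ♙ ♙ ♗ ♙│2
1│♖ · ♗ ♕ ♔ · · ♖│1
  ─────────────────
  a b c d e f g h

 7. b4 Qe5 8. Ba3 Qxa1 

  a b c d e f g h
  ─────────────────
8│♜ · ♝ · ♚ ♝ · ♜│8
7│♟ ♟ · ♟ ♟ ♟ ♟ ♟│7
6│· · · · · · · ·│6
5│· · · · · · · ·│5
4│· ♙ · · · · ♞ ·│4
3│♗ · · · · · · ♘│3
2│♙ · ♙ ♙ ♙ ♙ ♗ ♙│2
1│♛ · · ♕ ♔ · · ♖│1
  ─────────────────
  a b c d e f g h



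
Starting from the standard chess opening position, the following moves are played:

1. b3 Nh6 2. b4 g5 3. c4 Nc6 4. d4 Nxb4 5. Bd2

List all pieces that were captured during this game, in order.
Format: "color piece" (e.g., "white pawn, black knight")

Tracking captures:
  Nxb4: captured white pawn

white pawn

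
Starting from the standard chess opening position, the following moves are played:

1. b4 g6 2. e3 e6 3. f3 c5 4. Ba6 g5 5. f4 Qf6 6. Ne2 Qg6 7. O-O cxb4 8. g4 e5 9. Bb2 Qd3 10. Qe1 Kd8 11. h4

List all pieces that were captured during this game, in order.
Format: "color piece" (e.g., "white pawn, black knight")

Tracking captures:
  cxb4: captured white pawn

white pawn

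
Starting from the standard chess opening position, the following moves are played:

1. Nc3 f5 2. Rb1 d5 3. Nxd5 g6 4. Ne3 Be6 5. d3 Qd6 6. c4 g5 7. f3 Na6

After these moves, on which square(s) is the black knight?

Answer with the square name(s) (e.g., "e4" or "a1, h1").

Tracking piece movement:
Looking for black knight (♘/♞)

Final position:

  a b c d e f g h
  ─────────────────
8│♜ · · · ♚ ♝ ♞ ♜│8
7│♟ ♟ ♟ · ♟ · · ♟│7
6│♞ · · ♛ ♝ · · ·│6
5│· · · · · ♟ ♟ ·│5
4│· · ♙ · · · · ·│4
3│· · · ♙ ♘ ♙ · ·│3
2│♙ ♙ · · ♙ · ♙ ♙│2
1│· ♖ ♗ ♕ ♔ ♗ ♘ ♖│1
  ─────────────────
  a b c d e f g h


a6, g8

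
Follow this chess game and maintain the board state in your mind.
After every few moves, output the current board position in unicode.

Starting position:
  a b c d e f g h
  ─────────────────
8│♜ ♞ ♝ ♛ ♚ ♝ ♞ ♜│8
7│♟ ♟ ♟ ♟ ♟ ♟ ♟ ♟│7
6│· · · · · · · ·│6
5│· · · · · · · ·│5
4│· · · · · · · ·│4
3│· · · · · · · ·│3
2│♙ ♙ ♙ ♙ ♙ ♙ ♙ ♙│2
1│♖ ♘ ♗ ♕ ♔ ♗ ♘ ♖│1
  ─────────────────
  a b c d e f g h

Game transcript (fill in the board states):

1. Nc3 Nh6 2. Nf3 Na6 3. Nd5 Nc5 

  a b c d e f g h
  ─────────────────
8│♜ · ♝ ♛ ♚ ♝ · ♜│8
7│♟ ♟ ♟ ♟ ♟ ♟ ♟ ♟│7
6│· · · · · · · ♞│6
5│· · ♞ ♘ · · · ·│5
4│· · · · · · · ·│4
3│· · · · · ♘ · ·│3
2│♙ ♙ ♙ ♙ ♙ ♙ ♙ ♙│2
1│♖ · ♗ ♕ ♔ ♗ · ♖│1
  ─────────────────
  a b c d e f g h

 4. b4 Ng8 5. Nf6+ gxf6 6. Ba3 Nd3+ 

  a b c d e f g h
  ─────────────────
8│♜ · ♝ ♛ ♚ ♝ ♞ ♜│8
7│♟ ♟ ♟ ♟ ♟ ♟ · ♟│7
6│· · · · · ♟ · ·│6
5│· · · · · · · ·│5
4│· ♙ · · · · · ·│4
3│♗ · · ♞ · ♘ · ·│3
2│♙ · ♙ ♙ ♙ ♙ ♙ ♙│2
1│♖ · · ♕ ♔ ♗ · ♖│1
  ─────────────────
  a b c d e f g h

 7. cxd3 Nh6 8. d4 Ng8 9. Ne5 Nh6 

  a b c d e f g h
  ─────────────────
8│♜ · ♝ ♛ ♚ ♝ · ♜│8
7│♟ ♟ ♟ ♟ ♟ ♟ · ♟│7
6│· · · · · ♟ · ♞│6
5│· · · · ♘ · · ·│5
4│· ♙ · ♙ · · · ·│4
3│♗ · · · · · · ·│3
2│♙ · · ♙ ♙ ♙ ♙ ♙│2
1│♖ · · ♕ ♔ ♗ · ♖│1
  ─────────────────
  a b c d e f g h

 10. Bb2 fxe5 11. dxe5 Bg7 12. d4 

  a b c d e f g h
  ─────────────────
8│♜ · ♝ ♛ ♚ · · ♜│8
7│♟ ♟ ♟ ♟ ♟ ♟ ♝ ♟│7
6│· · · · · · · ♞│6
5│· · · · ♙ · · ·│5
4│· ♙ · ♙ · · · ·│4
3│· · · · · · · ·│3
2│♙ ♗ · · ♙ ♙ ♙ ♙│2
1│♖ · · ♕ ♔ ♗ · ♖│1
  ─────────────────
  a b c d e f g h
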